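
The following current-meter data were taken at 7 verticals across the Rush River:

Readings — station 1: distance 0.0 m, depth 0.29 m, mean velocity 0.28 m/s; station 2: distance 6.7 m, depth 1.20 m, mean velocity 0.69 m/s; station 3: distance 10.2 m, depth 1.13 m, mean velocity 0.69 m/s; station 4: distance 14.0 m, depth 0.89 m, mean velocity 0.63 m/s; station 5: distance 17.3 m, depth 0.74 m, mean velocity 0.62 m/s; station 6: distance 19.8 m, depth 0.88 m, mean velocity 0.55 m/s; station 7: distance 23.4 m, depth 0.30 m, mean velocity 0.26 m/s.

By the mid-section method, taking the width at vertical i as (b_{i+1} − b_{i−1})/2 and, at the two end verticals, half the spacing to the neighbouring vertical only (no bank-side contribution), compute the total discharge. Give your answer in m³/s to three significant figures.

12.3 m³/s

w_1 = (6.7 − 0.0)/2 = 3.35 m; q_1 = 0.28 × 0.29 × 3.35 = 0.2720 m³/s
w_2 = (10.2 − 0.0)/2 = 5.1 m; q_2 = 0.69 × 1.20 × 5.1 = 4.223 m³/s
w_3 = (14.0 − 6.7)/2 = 3.65 m; q_3 = 0.69 × 1.13 × 3.65 = 2.846 m³/s
w_4 = (17.3 − 10.2)/2 = 3.55 m; q_4 = 0.63 × 0.89 × 3.55 = 1.990 m³/s
w_5 = (19.8 − 14.0)/2 = 2.9 m; q_5 = 0.62 × 0.74 × 2.9 = 1.331 m³/s
w_6 = (23.4 − 17.3)/2 = 3.05 m; q_6 = 0.55 × 0.88 × 3.05 = 1.476 m³/s
w_7 = (23.4 − 19.8)/2 = 1.8 m; q_7 = 0.26 × 0.30 × 1.8 = 0.1404 m³/s
Q = Σ qᵢ = 12.28 m³/s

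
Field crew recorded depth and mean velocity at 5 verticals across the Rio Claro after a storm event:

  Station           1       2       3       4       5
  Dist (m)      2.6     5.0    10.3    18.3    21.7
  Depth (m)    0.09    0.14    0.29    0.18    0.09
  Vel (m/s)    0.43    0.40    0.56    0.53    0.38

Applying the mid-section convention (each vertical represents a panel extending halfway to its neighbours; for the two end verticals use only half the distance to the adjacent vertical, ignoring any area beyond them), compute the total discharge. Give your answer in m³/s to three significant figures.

1.94 m³/s

w_1 = (5.0 − 2.6)/2 = 1.2 m; q_1 = 0.43 × 0.09 × 1.2 = 0.04644 m³/s
w_2 = (10.3 − 2.6)/2 = 3.85 m; q_2 = 0.40 × 0.14 × 3.85 = 0.2156 m³/s
w_3 = (18.3 − 5.0)/2 = 6.65 m; q_3 = 0.56 × 0.29 × 6.65 = 1.080 m³/s
w_4 = (21.7 − 10.3)/2 = 5.7 m; q_4 = 0.53 × 0.18 × 5.7 = 0.5438 m³/s
w_5 = (21.7 − 18.3)/2 = 1.7 m; q_5 = 0.38 × 0.09 × 1.7 = 0.05814 m³/s
Q = Σ qᵢ = 1.944 m³/s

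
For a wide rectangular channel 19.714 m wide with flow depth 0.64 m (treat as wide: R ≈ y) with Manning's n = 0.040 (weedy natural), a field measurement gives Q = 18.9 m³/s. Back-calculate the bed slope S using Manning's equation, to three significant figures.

A = b·y = 19.714 × 0.64 = 12.62 m²
Wide channel: R ≈ y = 0.64 m
S = (Q·n / (1·A·R^(2/3)))² = (18.9×0.040 / (1×12.62×0.7427))² = 0.006510

0.00651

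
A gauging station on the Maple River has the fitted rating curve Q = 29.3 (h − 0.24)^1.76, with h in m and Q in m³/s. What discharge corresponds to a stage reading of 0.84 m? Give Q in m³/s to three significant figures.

Q = 29.3 × (0.84 − 0.24)^1.76 = 29.3 × 0.6^1.76 = 11.92 m³/s

11.9 m³/s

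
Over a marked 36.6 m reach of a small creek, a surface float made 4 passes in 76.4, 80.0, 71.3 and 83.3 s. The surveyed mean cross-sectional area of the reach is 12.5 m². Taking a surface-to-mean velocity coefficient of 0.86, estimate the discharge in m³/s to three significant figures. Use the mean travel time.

5.06 m³/s

t̄ = (76.4 + 80.0 + 71.3 + 83.3) / 4 = 77.75 s
v_surface = L / t̄ = 36.6 / 77.75 = 0.4707 m/s
v_mean = 0.86 × 0.4707 = 0.4048 m/s
Q = A × v_mean = 12.5 × 0.4048 = 5.060 m³/s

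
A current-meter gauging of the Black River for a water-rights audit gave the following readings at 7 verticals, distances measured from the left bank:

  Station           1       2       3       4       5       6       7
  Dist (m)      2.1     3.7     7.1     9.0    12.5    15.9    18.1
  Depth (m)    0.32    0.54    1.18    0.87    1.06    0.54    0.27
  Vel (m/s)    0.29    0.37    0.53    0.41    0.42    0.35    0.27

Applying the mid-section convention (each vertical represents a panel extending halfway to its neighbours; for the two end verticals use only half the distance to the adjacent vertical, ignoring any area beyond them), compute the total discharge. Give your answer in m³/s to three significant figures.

5.34 m³/s

w_1 = (3.7 − 2.1)/2 = 0.8 m; q_1 = 0.29 × 0.32 × 0.8 = 0.07424 m³/s
w_2 = (7.1 − 2.1)/2 = 2.5 m; q_2 = 0.37 × 0.54 × 2.5 = 0.4995 m³/s
w_3 = (9.0 − 3.7)/2 = 2.65 m; q_3 = 0.53 × 1.18 × 2.65 = 1.657 m³/s
w_4 = (12.5 − 7.1)/2 = 2.7 m; q_4 = 0.41 × 0.87 × 2.7 = 0.9631 m³/s
w_5 = (15.9 − 9.0)/2 = 3.45 m; q_5 = 0.42 × 1.06 × 3.45 = 1.536 m³/s
w_6 = (18.1 − 12.5)/2 = 2.8 m; q_6 = 0.35 × 0.54 × 2.8 = 0.5292 m³/s
w_7 = (18.1 − 15.9)/2 = 1.1 m; q_7 = 0.27 × 0.27 × 1.1 = 0.08019 m³/s
Q = Σ qᵢ = 5.339 m³/s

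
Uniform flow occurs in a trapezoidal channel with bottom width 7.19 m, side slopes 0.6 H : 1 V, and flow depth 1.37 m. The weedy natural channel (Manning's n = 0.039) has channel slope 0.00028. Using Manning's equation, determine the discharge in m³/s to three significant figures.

4.89 m³/s

A = (b + z·y)·y = (7.19 + 0.6×1.37)×1.37 = 10.98 m²
P = b + 2y√(1+z²) = 7.19 + 2×1.37×√(1+0.6²) = 10.39 m
R = A/P = 10.98/10.39 = 1.057 m
Q = (1/n)·A·R^(2/3)·S^(1/2) = (1/0.039) × 10.98 × 1.057^(2/3) × 0.00028^(1/2) = 4.887 m³/s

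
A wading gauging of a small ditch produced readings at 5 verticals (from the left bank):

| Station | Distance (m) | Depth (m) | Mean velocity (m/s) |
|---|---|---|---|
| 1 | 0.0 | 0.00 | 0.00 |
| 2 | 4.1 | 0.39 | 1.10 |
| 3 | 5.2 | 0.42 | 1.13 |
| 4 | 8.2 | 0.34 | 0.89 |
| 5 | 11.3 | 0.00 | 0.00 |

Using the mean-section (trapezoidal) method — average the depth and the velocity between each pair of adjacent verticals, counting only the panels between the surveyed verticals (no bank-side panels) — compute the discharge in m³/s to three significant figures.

Panel 1-2: Δb = 4.1 m, d̄ = (0.00+0.39)/2 = 0.195, v̄ = (0.00+1.10)/2 = 0.55 → q = 4.1×0.195×0.55 = 0.4397 m³/s
Panel 2-3: Δb = 1.1 m, d̄ = (0.39+0.42)/2 = 0.405, v̄ = (1.10+1.13)/2 = 1.115 → q = 1.1×0.405×1.115 = 0.4967 m³/s
Panel 3-4: Δb = 3 m, d̄ = (0.42+0.34)/2 = 0.38, v̄ = (1.13+0.89)/2 = 1.01 → q = 3×0.38×1.01 = 1.151 m³/s
Panel 4-5: Δb = 3.1 m, d̄ = (0.34+0.00)/2 = 0.17, v̄ = (0.89+0.00)/2 = 0.445 → q = 3.1×0.17×0.445 = 0.2345 m³/s
Q = Σ q = 2.322 m³/s

2.32 m³/s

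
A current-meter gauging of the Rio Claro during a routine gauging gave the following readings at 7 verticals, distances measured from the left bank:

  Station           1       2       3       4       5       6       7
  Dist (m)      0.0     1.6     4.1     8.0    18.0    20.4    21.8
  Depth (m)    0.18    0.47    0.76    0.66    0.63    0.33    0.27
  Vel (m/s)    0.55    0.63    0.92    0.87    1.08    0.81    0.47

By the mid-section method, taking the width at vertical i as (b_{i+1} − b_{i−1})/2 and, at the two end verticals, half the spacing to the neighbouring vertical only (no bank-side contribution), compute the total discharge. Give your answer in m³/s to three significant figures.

11.7 m³/s

w_1 = (1.6 − 0.0)/2 = 0.8 m; q_1 = 0.55 × 0.18 × 0.8 = 0.07920 m³/s
w_2 = (4.1 − 0.0)/2 = 2.05 m; q_2 = 0.63 × 0.47 × 2.05 = 0.6070 m³/s
w_3 = (8.0 − 1.6)/2 = 3.2 m; q_3 = 0.92 × 0.76 × 3.2 = 2.237 m³/s
w_4 = (18.0 − 4.1)/2 = 6.95 m; q_4 = 0.87 × 0.66 × 6.95 = 3.991 m³/s
w_5 = (20.4 − 8.0)/2 = 6.2 m; q_5 = 1.08 × 0.63 × 6.2 = 4.218 m³/s
w_6 = (21.8 − 18.0)/2 = 1.9 m; q_6 = 0.81 × 0.33 × 1.9 = 0.5079 m³/s
w_7 = (21.8 − 20.4)/2 = 0.7 m; q_7 = 0.47 × 0.27 × 0.7 = 0.08883 m³/s
Q = Σ qᵢ = 11.73 m³/s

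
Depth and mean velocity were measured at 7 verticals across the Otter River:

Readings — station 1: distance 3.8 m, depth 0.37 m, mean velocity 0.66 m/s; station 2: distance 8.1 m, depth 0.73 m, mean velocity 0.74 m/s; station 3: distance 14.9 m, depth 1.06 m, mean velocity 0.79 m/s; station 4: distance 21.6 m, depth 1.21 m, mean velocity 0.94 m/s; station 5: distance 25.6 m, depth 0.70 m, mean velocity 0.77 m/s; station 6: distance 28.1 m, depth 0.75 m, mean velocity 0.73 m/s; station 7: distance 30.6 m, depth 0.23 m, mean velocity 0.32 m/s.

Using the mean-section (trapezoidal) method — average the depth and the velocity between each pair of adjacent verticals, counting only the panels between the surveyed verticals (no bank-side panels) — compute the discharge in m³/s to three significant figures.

Panel 1-2: Δb = 4.3 m, d̄ = (0.37+0.73)/2 = 0.55, v̄ = (0.66+0.74)/2 = 0.7 → q = 4.3×0.55×0.7 = 1.656 m³/s
Panel 2-3: Δb = 6.8 m, d̄ = (0.73+1.06)/2 = 0.895, v̄ = (0.74+0.79)/2 = 0.765 → q = 6.8×0.895×0.765 = 4.656 m³/s
Panel 3-4: Δb = 6.7 m, d̄ = (1.06+1.21)/2 = 1.135, v̄ = (0.79+0.94)/2 = 0.865 → q = 6.7×1.135×0.865 = 6.578 m³/s
Panel 4-5: Δb = 4 m, d̄ = (1.21+0.70)/2 = 0.955, v̄ = (0.94+0.77)/2 = 0.855 → q = 4×0.955×0.855 = 3.266 m³/s
Panel 5-6: Δb = 2.5 m, d̄ = (0.70+0.75)/2 = 0.725, v̄ = (0.77+0.73)/2 = 0.75 → q = 2.5×0.725×0.75 = 1.359 m³/s
Panel 6-7: Δb = 2.5 m, d̄ = (0.75+0.23)/2 = 0.49, v̄ = (0.73+0.32)/2 = 0.525 → q = 2.5×0.49×0.525 = 0.6431 m³/s
Q = Σ q = 18.16 m³/s

18.2 m³/s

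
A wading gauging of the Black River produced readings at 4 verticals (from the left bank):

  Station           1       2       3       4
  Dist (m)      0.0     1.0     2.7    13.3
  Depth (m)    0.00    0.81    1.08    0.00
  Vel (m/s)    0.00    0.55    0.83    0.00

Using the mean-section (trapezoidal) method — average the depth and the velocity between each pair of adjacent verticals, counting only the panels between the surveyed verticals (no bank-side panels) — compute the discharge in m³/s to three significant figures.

Panel 1-2: Δb = 1 m, d̄ = (0.00+0.81)/2 = 0.405, v̄ = (0.00+0.55)/2 = 0.275 → q = 1×0.405×0.275 = 0.1114 m³/s
Panel 2-3: Δb = 1.7 m, d̄ = (0.81+1.08)/2 = 0.945, v̄ = (0.55+0.83)/2 = 0.69 → q = 1.7×0.945×0.69 = 1.108 m³/s
Panel 3-4: Δb = 10.6 m, d̄ = (1.08+0.00)/2 = 0.54, v̄ = (0.83+0.00)/2 = 0.415 → q = 10.6×0.54×0.415 = 2.375 m³/s
Q = Σ q = 3.595 m³/s

3.60 m³/s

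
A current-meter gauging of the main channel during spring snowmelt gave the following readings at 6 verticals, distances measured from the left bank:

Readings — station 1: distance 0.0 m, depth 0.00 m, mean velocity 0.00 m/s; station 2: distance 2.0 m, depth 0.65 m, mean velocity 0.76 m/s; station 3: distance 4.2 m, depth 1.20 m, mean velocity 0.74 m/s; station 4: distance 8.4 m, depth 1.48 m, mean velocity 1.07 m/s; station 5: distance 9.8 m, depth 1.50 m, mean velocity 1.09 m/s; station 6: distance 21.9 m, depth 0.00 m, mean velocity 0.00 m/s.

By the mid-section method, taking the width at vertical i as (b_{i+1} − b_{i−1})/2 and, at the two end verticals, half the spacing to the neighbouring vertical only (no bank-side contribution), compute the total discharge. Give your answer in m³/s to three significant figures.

w_2 = (4.2 − 0.0)/2 = 2.1 m; q_2 = 0.76 × 0.65 × 2.1 = 1.037 m³/s
w_3 = (8.4 − 2.0)/2 = 3.2 m; q_3 = 0.74 × 1.20 × 3.2 = 2.842 m³/s
w_4 = (9.8 − 4.2)/2 = 2.8 m; q_4 = 1.07 × 1.48 × 2.8 = 4.434 m³/s
w_5 = (21.9 − 8.4)/2 = 6.75 m; q_5 = 1.09 × 1.50 × 6.75 = 11.04 m³/s
Stations 1, 6 contribute zero (depth or velocity is 0).
Q = Σ qᵢ = 19.35 m³/s

19.3 m³/s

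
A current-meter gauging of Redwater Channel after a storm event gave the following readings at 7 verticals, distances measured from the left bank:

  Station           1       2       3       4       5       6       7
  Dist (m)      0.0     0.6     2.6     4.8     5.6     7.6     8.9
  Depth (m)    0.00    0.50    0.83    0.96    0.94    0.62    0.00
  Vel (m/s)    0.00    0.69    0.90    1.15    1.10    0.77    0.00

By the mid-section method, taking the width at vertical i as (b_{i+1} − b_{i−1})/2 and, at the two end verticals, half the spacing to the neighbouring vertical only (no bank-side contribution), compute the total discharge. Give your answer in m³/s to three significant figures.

5.91 m³/s

w_2 = (2.6 − 0.0)/2 = 1.3 m; q_2 = 0.69 × 0.50 × 1.3 = 0.4485 m³/s
w_3 = (4.8 − 0.6)/2 = 2.1 m; q_3 = 0.90 × 0.83 × 2.1 = 1.569 m³/s
w_4 = (5.6 − 2.6)/2 = 1.5 m; q_4 = 1.15 × 0.96 × 1.5 = 1.656 m³/s
w_5 = (7.6 − 4.8)/2 = 1.4 m; q_5 = 1.10 × 0.94 × 1.4 = 1.448 m³/s
w_6 = (8.9 − 5.6)/2 = 1.65 m; q_6 = 0.77 × 0.62 × 1.65 = 0.7877 m³/s
Stations 1, 7 contribute zero (depth or velocity is 0).
Q = Σ qᵢ = 5.909 m³/s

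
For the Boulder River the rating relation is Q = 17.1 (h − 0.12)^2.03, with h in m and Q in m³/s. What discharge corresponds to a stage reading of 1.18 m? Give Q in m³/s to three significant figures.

19.2 m³/s

Q = 17.1 × (1.18 − 0.12)^2.03 = 17.1 × 1.06^2.03 = 19.25 m³/s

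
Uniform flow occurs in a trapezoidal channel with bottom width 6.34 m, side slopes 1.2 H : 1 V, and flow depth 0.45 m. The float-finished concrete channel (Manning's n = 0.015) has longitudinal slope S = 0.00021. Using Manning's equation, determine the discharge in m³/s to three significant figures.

A = (b + z·y)·y = (6.34 + 1.2×0.45)×0.45 = 3.096 m²
P = b + 2y√(1+z²) = 6.34 + 2×0.45×√(1+1.2²) = 7.746 m
R = A/P = 3.096/7.746 = 0.3997 m
Q = (1/n)·A·R^(2/3)·S^(1/2) = (1/0.015) × 3.096 × 0.3997^(2/3) × 0.00021^(1/2) = 1.623 m³/s

1.62 m³/s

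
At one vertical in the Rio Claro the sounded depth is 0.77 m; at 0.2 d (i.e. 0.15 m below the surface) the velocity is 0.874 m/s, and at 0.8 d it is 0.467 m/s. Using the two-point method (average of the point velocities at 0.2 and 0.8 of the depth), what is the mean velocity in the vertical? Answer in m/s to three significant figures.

v̄ = (0.874 + 0.467) / 2 = 0.6705 m/s

0.671 m/s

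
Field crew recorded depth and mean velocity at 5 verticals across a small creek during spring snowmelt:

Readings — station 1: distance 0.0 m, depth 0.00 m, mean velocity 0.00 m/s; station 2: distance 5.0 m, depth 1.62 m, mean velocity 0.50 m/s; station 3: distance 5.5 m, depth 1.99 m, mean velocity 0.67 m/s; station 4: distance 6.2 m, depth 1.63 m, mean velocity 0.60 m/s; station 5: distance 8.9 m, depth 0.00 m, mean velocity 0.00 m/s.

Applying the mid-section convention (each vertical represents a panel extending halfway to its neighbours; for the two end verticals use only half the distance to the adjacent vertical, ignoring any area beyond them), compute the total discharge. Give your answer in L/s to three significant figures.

w_2 = (5.5 − 0.0)/2 = 2.75 m; q_2 = 0.50 × 1.62 × 2.75 = 2.228 m³/s
w_3 = (6.2 − 5.0)/2 = 0.6 m; q_3 = 0.67 × 1.99 × 0.6 = 0.8000 m³/s
w_4 = (8.9 − 5.5)/2 = 1.7 m; q_4 = 0.60 × 1.63 × 1.7 = 1.663 m³/s
Stations 1, 5 contribute zero (depth or velocity is 0).
Q = Σ qᵢ = 4.690 m³/s
= 4.690 × 1000 = 4690 L/s

4690 L/s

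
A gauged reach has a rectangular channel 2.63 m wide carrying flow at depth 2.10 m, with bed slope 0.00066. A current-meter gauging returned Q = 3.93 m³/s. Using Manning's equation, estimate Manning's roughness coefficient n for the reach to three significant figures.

A = b·y = 2.63 × 2.10 = 5.523 m²
P = b + 2y = 2.63 + 2×2.10 = 6.830 m
R = A/P = 5.523/6.830 = 0.8086 m
n = (1/Q)·A·R^(2/3)·S^(1/2) = (1/3.93) × 5.523 × 0.8680 × 0.02569 = 0.03134

0.0313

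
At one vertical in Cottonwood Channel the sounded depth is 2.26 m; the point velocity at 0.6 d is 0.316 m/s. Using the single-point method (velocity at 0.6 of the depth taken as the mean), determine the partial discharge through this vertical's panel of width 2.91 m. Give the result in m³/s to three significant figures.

2.08 m³/s

v̄ = v₀.₆ = 0.316 m/s
q = v̄ × d × w = 0.3160 × 2.26 × 2.91 = 2.078 m³/s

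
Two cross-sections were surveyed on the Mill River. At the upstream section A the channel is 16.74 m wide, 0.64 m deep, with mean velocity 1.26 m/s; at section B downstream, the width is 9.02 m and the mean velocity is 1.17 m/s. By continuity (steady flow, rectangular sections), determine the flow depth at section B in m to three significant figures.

Q = A₁V₁ = (16.74×0.64) × 1.26 = 13.50 m³/s
d₂ = Q/(b₂ V₂) = 13.50/(9.02×1.17) = 1.279 m

1.28 m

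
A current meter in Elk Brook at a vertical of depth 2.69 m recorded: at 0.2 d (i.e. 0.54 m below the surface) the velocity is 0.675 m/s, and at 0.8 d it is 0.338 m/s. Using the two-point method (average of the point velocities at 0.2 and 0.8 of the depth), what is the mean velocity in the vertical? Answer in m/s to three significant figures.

v̄ = (0.675 + 0.338) / 2 = 0.5065 m/s

0.507 m/s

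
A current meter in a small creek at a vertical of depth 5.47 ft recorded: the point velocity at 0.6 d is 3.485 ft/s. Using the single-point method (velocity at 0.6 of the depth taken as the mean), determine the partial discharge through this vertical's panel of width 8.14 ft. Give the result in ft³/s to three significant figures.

155 ft³/s

v̄ = v₀.₆ = 3.485 ft/s
q = v̄ × d × w = 3.485 × 5.47 × 8.14 = 155.2 ft³/s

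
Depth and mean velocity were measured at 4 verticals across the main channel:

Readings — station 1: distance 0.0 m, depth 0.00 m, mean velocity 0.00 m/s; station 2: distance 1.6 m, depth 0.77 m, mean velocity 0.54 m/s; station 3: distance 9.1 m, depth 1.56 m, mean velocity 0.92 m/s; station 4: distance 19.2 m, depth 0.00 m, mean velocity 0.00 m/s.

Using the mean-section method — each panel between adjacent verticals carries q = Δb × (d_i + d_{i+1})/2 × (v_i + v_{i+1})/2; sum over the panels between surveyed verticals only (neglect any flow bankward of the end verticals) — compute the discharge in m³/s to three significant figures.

10.2 m³/s

Panel 1-2: Δb = 1.6 m, d̄ = (0.00+0.77)/2 = 0.385, v̄ = (0.00+0.54)/2 = 0.27 → q = 1.6×0.385×0.27 = 0.1663 m³/s
Panel 2-3: Δb = 7.5 m, d̄ = (0.77+1.56)/2 = 1.165, v̄ = (0.54+0.92)/2 = 0.73 → q = 7.5×1.165×0.73 = 6.378 m³/s
Panel 3-4: Δb = 10.1 m, d̄ = (1.56+0.00)/2 = 0.78, v̄ = (0.92+0.00)/2 = 0.46 → q = 10.1×0.78×0.46 = 3.624 m³/s
Q = Σ q = 10.17 m³/s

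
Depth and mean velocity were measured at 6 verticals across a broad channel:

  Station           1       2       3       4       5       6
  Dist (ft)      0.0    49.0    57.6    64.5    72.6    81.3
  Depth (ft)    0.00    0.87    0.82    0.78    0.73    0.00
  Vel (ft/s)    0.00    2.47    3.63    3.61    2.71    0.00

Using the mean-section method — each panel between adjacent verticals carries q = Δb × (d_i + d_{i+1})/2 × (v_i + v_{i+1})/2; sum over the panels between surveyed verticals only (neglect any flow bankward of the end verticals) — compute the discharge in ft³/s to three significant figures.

Panel 1-2: Δb = 49 ft, d̄ = (0.00+0.87)/2 = 0.435, v̄ = (0.00+2.47)/2 = 1.235 → q = 49×0.435×1.235 = 26.32 ft³/s
Panel 2-3: Δb = 8.6 ft, d̄ = (0.87+0.82)/2 = 0.845, v̄ = (2.47+3.63)/2 = 3.05 → q = 8.6×0.845×3.05 = 22.16 ft³/s
Panel 3-4: Δb = 6.9 ft, d̄ = (0.82+0.78)/2 = 0.8, v̄ = (3.63+3.61)/2 = 3.62 → q = 6.9×0.8×3.62 = 19.98 ft³/s
Panel 4-5: Δb = 8.1 ft, d̄ = (0.78+0.73)/2 = 0.755, v̄ = (3.61+2.71)/2 = 3.16 → q = 8.1×0.755×3.16 = 19.32 ft³/s
Panel 5-6: Δb = 8.7 ft, d̄ = (0.73+0.00)/2 = 0.365, v̄ = (2.71+0.00)/2 = 1.355 → q = 8.7×0.365×1.355 = 4.303 ft³/s
Q = Σ q = 92.10 ft³/s

92.1 ft³/s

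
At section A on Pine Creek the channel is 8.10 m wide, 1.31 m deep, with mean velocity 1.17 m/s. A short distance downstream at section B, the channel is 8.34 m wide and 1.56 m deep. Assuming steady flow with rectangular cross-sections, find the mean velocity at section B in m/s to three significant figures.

0.954 m/s

Q = A₁V₁ = (8.10×1.31) × 1.17 = 12.41 m³/s
A₂ = 8.34 × 1.56 = 13.01 m²
V₂ = Q/A₂ = 12.41/13.01 = 0.9542 m/s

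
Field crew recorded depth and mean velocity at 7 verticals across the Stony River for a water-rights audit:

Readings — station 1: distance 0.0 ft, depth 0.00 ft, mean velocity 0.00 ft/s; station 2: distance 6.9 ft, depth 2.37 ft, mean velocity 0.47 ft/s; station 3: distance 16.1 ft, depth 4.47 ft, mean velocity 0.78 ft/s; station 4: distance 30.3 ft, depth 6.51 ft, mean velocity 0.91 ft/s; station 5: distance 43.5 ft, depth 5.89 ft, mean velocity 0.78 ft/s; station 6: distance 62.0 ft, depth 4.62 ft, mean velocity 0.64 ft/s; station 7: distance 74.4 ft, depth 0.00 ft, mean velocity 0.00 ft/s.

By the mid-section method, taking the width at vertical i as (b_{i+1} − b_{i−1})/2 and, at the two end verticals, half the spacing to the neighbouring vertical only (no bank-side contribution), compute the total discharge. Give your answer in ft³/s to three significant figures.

249 ft³/s

w_2 = (16.1 − 0.0)/2 = 8.05 ft; q_2 = 0.47 × 2.37 × 8.05 = 8.967 ft³/s
w_3 = (30.3 − 6.9)/2 = 11.7 ft; q_3 = 0.78 × 4.47 × 11.7 = 40.79 ft³/s
w_4 = (43.5 − 16.1)/2 = 13.7 ft; q_4 = 0.91 × 6.51 × 13.7 = 81.16 ft³/s
w_5 = (62.0 − 30.3)/2 = 15.85 ft; q_5 = 0.78 × 5.89 × 15.85 = 72.82 ft³/s
w_6 = (74.4 − 43.5)/2 = 15.45 ft; q_6 = 0.64 × 4.62 × 15.45 = 45.68 ft³/s
Stations 1, 7 contribute zero (depth or velocity is 0).
Q = Σ qᵢ = 249.4 ft³/s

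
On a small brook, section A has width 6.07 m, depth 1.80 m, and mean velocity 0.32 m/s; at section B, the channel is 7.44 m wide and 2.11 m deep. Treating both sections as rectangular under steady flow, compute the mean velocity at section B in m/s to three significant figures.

0.223 m/s

Q = A₁V₁ = (6.07×1.80) × 0.32 = 3.496 m³/s
A₂ = 7.44 × 2.11 = 15.70 m²
V₂ = Q/A₂ = 3.496/15.70 = 0.2227 m/s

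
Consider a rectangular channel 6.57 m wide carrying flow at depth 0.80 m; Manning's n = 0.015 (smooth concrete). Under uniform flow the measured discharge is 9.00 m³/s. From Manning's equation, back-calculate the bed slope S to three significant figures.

0.00119

A = b·y = 6.57 × 0.80 = 5.256 m²
P = b + 2y = 6.57 + 2×0.80 = 8.170 m
R = A/P = 5.256/8.170 = 0.6433 m
S = (Q·n / (1·A·R^(2/3)))² = (9.00×0.015 / (1×5.256×0.7452))² = 0.001188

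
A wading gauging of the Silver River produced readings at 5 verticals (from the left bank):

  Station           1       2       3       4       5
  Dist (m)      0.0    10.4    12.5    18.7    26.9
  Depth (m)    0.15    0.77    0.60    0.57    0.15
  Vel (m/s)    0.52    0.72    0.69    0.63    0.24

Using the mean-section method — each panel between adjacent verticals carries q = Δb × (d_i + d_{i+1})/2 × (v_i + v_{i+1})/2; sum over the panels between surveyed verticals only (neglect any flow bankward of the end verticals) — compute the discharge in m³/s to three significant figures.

7.66 m³/s

Panel 1-2: Δb = 10.4 m, d̄ = (0.15+0.77)/2 = 0.46, v̄ = (0.52+0.72)/2 = 0.62 → q = 10.4×0.46×0.62 = 2.966 m³/s
Panel 2-3: Δb = 2.1 m, d̄ = (0.77+0.60)/2 = 0.685, v̄ = (0.72+0.69)/2 = 0.705 → q = 2.1×0.685×0.705 = 1.014 m³/s
Panel 3-4: Δb = 6.2 m, d̄ = (0.60+0.57)/2 = 0.585, v̄ = (0.69+0.63)/2 = 0.66 → q = 6.2×0.585×0.66 = 2.394 m³/s
Panel 4-5: Δb = 8.2 m, d̄ = (0.57+0.15)/2 = 0.36, v̄ = (0.63+0.24)/2 = 0.435 → q = 8.2×0.36×0.435 = 1.284 m³/s
Q = Σ q = 7.658 m³/s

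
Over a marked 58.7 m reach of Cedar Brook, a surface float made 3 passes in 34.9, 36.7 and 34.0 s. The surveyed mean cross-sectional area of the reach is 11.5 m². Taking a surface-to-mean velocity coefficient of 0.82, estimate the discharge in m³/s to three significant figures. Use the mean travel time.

t̄ = (34.9 + 36.7 + 34.0) / 3 = 35.2 s
v_surface = L / t̄ = 58.7 / 35.2 = 1.668 m/s
v_mean = 0.82 × 1.668 = 1.367 m/s
Q = A × v_mean = 11.5 × 1.367 = 15.73 m³/s

15.7 m³/s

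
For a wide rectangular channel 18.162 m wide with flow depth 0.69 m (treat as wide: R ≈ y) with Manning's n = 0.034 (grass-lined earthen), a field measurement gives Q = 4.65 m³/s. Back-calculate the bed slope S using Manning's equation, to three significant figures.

0.000261

A = b·y = 18.162 × 0.69 = 12.53 m²
Wide channel: R ≈ y = 0.69 m
S = (Q·n / (1·A·R^(2/3)))² = (4.65×0.034 / (1×12.53×0.7808))² = 0.0002610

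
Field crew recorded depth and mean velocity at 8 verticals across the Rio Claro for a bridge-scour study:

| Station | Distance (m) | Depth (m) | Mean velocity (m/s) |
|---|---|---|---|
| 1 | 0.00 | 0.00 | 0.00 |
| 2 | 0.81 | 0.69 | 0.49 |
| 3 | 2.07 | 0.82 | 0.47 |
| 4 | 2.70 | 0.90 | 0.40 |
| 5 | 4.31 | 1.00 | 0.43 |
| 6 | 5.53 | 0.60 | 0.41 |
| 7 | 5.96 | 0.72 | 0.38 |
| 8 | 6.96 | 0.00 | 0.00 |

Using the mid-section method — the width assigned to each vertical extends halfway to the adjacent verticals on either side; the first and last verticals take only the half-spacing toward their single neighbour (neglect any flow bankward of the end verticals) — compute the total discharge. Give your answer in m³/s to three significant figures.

2.12 m³/s

w_2 = (2.07 − 0.00)/2 = 1.035 m; q_2 = 0.49 × 0.69 × 1.035 = 0.3499 m³/s
w_3 = (2.70 − 0.81)/2 = 0.945 m; q_3 = 0.47 × 0.82 × 0.945 = 0.3642 m³/s
w_4 = (4.31 − 2.07)/2 = 1.12 m; q_4 = 0.40 × 0.90 × 1.12 = 0.4032 m³/s
w_5 = (5.53 − 2.70)/2 = 1.415 m; q_5 = 0.43 × 1.00 × 1.415 = 0.6085 m³/s
w_6 = (5.96 − 4.31)/2 = 0.825 m; q_6 = 0.41 × 0.60 × 0.825 = 0.2030 m³/s
w_7 = (6.96 − 5.53)/2 = 0.715 m; q_7 = 0.38 × 0.72 × 0.715 = 0.1956 m³/s
Stations 1, 8 contribute zero (depth or velocity is 0).
Q = Σ qᵢ = 2.124 m³/s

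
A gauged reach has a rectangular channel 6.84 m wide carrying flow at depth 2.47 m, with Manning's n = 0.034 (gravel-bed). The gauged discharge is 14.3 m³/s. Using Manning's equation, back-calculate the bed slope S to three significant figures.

0.000512

A = b·y = 6.84 × 2.47 = 16.89 m²
P = b + 2y = 6.84 + 2×2.47 = 11.78 m
R = A/P = 16.89/11.78 = 1.434 m
S = (Q·n / (1·A·R^(2/3)))² = (14.3×0.034 / (1×16.89×1.272))² = 0.0005121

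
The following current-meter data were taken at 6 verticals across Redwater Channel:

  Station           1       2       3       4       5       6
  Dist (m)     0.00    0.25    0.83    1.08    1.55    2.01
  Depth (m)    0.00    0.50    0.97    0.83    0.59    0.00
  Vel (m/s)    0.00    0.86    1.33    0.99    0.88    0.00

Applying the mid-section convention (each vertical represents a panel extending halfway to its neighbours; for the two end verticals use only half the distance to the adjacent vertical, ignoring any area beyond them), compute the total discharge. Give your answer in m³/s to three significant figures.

1.25 m³/s

w_2 = (0.83 − 0.00)/2 = 0.415 m; q_2 = 0.86 × 0.50 × 0.415 = 0.1785 m³/s
w_3 = (1.08 − 0.25)/2 = 0.415 m; q_3 = 1.33 × 0.97 × 0.415 = 0.5354 m³/s
w_4 = (1.55 − 0.83)/2 = 0.36 m; q_4 = 0.99 × 0.83 × 0.36 = 0.2958 m³/s
w_5 = (2.01 − 1.08)/2 = 0.465 m; q_5 = 0.88 × 0.59 × 0.465 = 0.2414 m³/s
Stations 1, 6 contribute zero (depth or velocity is 0).
Q = Σ qᵢ = 1.251 m³/s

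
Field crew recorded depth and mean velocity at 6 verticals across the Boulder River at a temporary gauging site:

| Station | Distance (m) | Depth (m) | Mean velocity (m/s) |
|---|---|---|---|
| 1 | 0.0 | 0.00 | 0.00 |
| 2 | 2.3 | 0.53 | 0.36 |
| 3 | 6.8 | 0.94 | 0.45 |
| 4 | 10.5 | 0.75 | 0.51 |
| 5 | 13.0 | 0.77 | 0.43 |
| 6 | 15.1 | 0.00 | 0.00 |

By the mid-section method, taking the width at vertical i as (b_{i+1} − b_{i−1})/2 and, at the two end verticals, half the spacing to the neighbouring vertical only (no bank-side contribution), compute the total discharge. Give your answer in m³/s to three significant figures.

w_2 = (6.8 − 0.0)/2 = 3.4 m; q_2 = 0.36 × 0.53 × 3.4 = 0.6487 m³/s
w_3 = (10.5 − 2.3)/2 = 4.1 m; q_3 = 0.45 × 0.94 × 4.1 = 1.734 m³/s
w_4 = (13.0 − 6.8)/2 = 3.1 m; q_4 = 0.51 × 0.75 × 3.1 = 1.186 m³/s
w_5 = (15.1 − 10.5)/2 = 2.3 m; q_5 = 0.43 × 0.77 × 2.3 = 0.7615 m³/s
Stations 1, 6 contribute zero (depth or velocity is 0).
Q = Σ qᵢ = 4.330 m³/s

4.33 m³/s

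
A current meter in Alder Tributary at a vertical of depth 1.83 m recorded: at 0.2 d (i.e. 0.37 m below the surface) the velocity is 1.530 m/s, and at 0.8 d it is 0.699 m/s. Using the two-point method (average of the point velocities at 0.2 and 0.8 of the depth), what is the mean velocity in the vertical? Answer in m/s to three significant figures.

v̄ = (1.530 + 0.699) / 2 = 1.115 m/s

1.11 m/s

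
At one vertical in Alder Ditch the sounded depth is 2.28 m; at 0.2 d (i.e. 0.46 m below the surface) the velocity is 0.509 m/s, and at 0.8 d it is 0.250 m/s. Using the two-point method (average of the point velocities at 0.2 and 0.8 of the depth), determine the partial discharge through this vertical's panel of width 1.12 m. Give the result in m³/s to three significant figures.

v̄ = (0.509 + 0.250) / 2 = 0.3795 m/s
q = v̄ × d × w = 0.3795 × 2.28 × 1.12 = 0.9691 m³/s

0.969 m³/s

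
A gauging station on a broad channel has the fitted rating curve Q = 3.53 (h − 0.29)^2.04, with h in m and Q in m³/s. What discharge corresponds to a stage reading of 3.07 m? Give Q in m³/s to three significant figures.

28.4 m³/s

Q = 3.53 × (3.07 − 0.29)^2.04 = 3.53 × 2.78^2.04 = 28.42 m³/s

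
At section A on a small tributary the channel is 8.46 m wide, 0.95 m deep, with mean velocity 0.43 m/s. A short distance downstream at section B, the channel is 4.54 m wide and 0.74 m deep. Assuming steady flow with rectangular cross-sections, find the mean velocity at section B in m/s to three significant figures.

Q = A₁V₁ = (8.46×0.95) × 0.43 = 3.456 m³/s
A₂ = 4.54 × 0.74 = 3.360 m²
V₂ = Q/A₂ = 3.456/3.360 = 1.029 m/s

1.03 m/s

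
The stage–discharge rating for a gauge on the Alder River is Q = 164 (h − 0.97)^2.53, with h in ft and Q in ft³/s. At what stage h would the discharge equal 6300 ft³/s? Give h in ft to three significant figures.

5.20 ft

h − h₀ = (Q/C)^(1/b) = (6300/164)^(1/2.53) = 4.229 ft
h = 0.97 + 4.229 = 5.199 ft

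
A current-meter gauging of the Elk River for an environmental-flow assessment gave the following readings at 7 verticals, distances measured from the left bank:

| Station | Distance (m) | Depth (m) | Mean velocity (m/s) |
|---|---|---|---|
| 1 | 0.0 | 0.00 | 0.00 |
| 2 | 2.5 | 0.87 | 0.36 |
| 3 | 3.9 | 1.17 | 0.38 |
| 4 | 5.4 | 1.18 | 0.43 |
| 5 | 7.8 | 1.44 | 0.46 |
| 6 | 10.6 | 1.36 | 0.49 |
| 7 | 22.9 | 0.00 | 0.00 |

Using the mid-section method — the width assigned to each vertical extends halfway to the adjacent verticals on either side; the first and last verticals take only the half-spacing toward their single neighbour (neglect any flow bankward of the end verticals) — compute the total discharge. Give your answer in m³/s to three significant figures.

w_2 = (3.9 − 0.0)/2 = 1.95 m; q_2 = 0.36 × 0.87 × 1.95 = 0.6107 m³/s
w_3 = (5.4 − 2.5)/2 = 1.45 m; q_3 = 0.38 × 1.17 × 1.45 = 0.6447 m³/s
w_4 = (7.8 − 3.9)/2 = 1.95 m; q_4 = 0.43 × 1.18 × 1.95 = 0.9894 m³/s
w_5 = (10.6 − 5.4)/2 = 2.6 m; q_5 = 0.46 × 1.44 × 2.6 = 1.722 m³/s
w_6 = (22.9 − 7.8)/2 = 7.55 m; q_6 = 0.49 × 1.36 × 7.55 = 5.031 m³/s
Stations 1, 7 contribute zero (depth or velocity is 0).
Q = Σ qᵢ = 8.998 m³/s

9.00 m³/s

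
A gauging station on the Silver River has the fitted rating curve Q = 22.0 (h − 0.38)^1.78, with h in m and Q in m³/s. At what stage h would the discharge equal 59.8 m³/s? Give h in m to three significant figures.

2.13 m

h − h₀ = (Q/C)^(1/b) = (59.8/22.0)^(1/1.78) = 1.754 m
h = 0.38 + 1.754 = 2.134 m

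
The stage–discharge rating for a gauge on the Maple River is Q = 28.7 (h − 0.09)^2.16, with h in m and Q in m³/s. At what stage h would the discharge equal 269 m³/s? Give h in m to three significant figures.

h − h₀ = (Q/C)^(1/b) = (269/28.7)^(1/2.16) = 2.818 m
h = 0.09 + 2.818 = 2.908 m

2.91 m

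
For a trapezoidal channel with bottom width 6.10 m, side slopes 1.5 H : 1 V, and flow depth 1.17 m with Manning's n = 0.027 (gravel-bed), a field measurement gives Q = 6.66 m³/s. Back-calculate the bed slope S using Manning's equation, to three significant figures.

0.000447

A = (b + z·y)·y = (6.10 + 1.5×1.17)×1.17 = 9.190 m²
P = b + 2y√(1+z²) = 6.10 + 2×1.17×√(1+1.5²) = 10.32 m
R = A/P = 9.190/10.32 = 0.8907 m
S = (Q·n / (1·A·R^(2/3)))² = (6.66×0.027 / (1×9.190×0.9257))² = 0.0004467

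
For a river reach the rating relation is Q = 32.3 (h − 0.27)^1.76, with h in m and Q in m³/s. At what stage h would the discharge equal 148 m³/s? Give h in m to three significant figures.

2.64 m

h − h₀ = (Q/C)^(1/b) = (148/32.3)^(1/1.76) = 2.375 m
h = 0.27 + 2.375 = 2.645 m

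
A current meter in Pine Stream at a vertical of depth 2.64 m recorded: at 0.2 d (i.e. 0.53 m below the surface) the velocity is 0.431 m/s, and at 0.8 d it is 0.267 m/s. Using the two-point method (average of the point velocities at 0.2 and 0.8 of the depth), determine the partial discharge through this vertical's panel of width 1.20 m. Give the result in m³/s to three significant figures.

1.11 m³/s

v̄ = (0.431 + 0.267) / 2 = 0.3490 m/s
q = v̄ × d × w = 0.3490 × 2.64 × 1.20 = 1.106 m³/s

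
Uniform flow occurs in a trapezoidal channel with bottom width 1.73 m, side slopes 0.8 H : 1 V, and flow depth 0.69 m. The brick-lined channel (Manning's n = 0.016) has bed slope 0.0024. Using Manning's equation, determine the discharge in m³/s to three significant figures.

2.83 m³/s

A = (b + z·y)·y = (1.73 + 0.8×0.69)×0.69 = 1.575 m²
P = b + 2y√(1+z²) = 1.73 + 2×0.69×√(1+0.8²) = 3.497 m
R = A/P = 1.575/3.497 = 0.4502 m
Q = (1/n)·A·R^(2/3)·S^(1/2) = (1/0.016) × 1.575 × 0.4502^(2/3) × 0.0024^(1/2) = 2.832 m³/s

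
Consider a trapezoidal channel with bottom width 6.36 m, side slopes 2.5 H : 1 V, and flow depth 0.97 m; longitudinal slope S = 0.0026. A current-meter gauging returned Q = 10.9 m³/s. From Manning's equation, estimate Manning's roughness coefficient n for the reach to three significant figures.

A = (b + z·y)·y = (6.36 + 2.5×0.97)×0.97 = 8.521 m²
P = b + 2y√(1+z²) = 6.36 + 2×0.97×√(1+2.5²) = 11.58 m
R = A/P = 8.521/11.58 = 0.7356 m
n = (1/Q)·A·R^(2/3)·S^(1/2) = (1/10.9) × 8.521 × 0.8149 × 0.05099 = 0.03249

0.0325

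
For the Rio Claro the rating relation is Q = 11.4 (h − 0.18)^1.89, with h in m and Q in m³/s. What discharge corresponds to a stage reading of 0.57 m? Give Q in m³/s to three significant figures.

Q = 11.4 × (0.57 − 0.18)^1.89 = 11.4 × 0.39^1.89 = 1.923 m³/s

1.92 m³/s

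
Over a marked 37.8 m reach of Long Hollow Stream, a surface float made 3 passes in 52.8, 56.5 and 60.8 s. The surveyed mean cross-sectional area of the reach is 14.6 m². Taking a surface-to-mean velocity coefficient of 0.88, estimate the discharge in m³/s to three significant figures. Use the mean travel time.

8.57 m³/s

t̄ = (52.8 + 56.5 + 60.8) / 3 = 56.7 s
v_surface = L / t̄ = 37.8 / 56.7 = 0.6667 m/s
v_mean = 0.88 × 0.6667 = 0.5867 m/s
Q = A × v_mean = 14.6 × 0.5867 = 8.565 m³/s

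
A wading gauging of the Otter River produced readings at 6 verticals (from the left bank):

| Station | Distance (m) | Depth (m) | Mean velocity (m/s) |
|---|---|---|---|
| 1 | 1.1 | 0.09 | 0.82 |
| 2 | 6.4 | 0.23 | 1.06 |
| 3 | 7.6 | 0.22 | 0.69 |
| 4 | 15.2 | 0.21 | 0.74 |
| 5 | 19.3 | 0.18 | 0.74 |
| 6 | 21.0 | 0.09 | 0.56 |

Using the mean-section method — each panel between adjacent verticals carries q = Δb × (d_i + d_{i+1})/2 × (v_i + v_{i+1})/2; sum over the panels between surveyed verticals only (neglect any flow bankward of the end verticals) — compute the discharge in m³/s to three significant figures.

Panel 1-2: Δb = 5.3 m, d̄ = (0.09+0.23)/2 = 0.16, v̄ = (0.82+1.06)/2 = 0.94 → q = 5.3×0.16×0.94 = 0.7971 m³/s
Panel 2-3: Δb = 1.2 m, d̄ = (0.23+0.22)/2 = 0.225, v̄ = (1.06+0.69)/2 = 0.875 → q = 1.2×0.225×0.875 = 0.2363 m³/s
Panel 3-4: Δb = 7.6 m, d̄ = (0.22+0.21)/2 = 0.215, v̄ = (0.69+0.74)/2 = 0.715 → q = 7.6×0.215×0.715 = 1.168 m³/s
Panel 4-5: Δb = 4.1 m, d̄ = (0.21+0.18)/2 = 0.195, v̄ = (0.74+0.74)/2 = 0.74 → q = 4.1×0.195×0.74 = 0.5916 m³/s
Panel 5-6: Δb = 1.7 m, d̄ = (0.18+0.09)/2 = 0.135, v̄ = (0.74+0.56)/2 = 0.65 → q = 1.7×0.135×0.65 = 0.1492 m³/s
Q = Σ q = 2.942 m³/s

2.94 m³/s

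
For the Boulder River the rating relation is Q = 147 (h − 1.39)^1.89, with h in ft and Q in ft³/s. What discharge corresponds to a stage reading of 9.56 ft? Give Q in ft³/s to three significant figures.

7790 ft³/s

Q = 147 × (9.56 − 1.39)^1.89 = 147 × 8.17^1.89 = 7788 ft³/s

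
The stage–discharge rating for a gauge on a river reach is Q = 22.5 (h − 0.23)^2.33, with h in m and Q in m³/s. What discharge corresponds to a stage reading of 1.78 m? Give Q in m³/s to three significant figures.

Q = 22.5 × (1.78 − 0.23)^2.33 = 22.5 × 1.55^2.33 = 62.47 m³/s

62.5 m³/s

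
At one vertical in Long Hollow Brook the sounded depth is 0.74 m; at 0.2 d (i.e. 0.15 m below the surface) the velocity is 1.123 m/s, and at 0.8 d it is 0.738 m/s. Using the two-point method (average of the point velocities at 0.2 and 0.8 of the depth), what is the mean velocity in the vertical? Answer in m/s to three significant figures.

v̄ = (1.123 + 0.738) / 2 = 0.9305 m/s

0.931 m/s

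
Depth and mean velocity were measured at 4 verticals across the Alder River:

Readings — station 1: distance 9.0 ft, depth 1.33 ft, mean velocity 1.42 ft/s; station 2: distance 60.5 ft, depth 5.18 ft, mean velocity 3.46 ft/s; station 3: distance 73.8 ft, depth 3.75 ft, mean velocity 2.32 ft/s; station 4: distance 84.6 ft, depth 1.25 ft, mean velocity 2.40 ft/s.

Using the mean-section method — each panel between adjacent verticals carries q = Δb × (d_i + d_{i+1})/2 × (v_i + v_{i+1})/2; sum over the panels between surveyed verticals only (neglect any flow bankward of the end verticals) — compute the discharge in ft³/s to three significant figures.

Panel 1-2: Δb = 51.5 ft, d̄ = (1.33+5.18)/2 = 3.255, v̄ = (1.42+3.46)/2 = 2.44 → q = 51.5×3.255×2.44 = 409.0 ft³/s
Panel 2-3: Δb = 13.3 ft, d̄ = (5.18+3.75)/2 = 4.465, v̄ = (3.46+2.32)/2 = 2.89 → q = 13.3×4.465×2.89 = 171.6 ft³/s
Panel 3-4: Δb = 10.8 ft, d̄ = (3.75+1.25)/2 = 2.5, v̄ = (2.32+2.40)/2 = 2.36 → q = 10.8×2.5×2.36 = 63.72 ft³/s
Q = Σ q = 644.4 ft³/s

644 ft³/s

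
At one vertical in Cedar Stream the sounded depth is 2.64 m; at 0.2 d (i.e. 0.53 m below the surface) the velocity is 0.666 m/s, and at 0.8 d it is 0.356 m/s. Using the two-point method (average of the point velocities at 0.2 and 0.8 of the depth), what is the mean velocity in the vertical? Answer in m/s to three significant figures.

v̄ = (0.666 + 0.356) / 2 = 0.5110 m/s

0.511 m/s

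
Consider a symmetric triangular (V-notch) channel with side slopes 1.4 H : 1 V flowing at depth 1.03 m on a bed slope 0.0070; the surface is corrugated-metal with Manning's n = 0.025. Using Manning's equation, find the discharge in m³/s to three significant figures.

2.78 m³/s

A = z·y² = 1.4×1.03² = 1.485 m²
P = 2y√(1+z²) = 2×1.03×√(1+1.4²) = 3.544 m
R = A/P = 1.485/3.544 = 0.4191 m
Q = (1/n)·A·R^(2/3)·S^(1/2) = (1/0.025) × 1.485 × 0.4191^(2/3) × 0.0070^(1/2) = 2.784 m³/s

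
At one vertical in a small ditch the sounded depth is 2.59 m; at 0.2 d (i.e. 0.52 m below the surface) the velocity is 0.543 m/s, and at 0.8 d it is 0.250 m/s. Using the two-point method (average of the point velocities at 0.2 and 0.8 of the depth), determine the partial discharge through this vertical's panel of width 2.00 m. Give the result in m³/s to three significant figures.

2.05 m³/s

v̄ = (0.543 + 0.250) / 2 = 0.3965 m/s
q = v̄ × d × w = 0.3965 × 2.59 × 2.00 = 2.054 m³/s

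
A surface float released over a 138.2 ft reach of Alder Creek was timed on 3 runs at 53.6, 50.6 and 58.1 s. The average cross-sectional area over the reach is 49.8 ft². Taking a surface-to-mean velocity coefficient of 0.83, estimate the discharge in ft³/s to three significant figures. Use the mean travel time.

106 ft³/s

t̄ = (53.6 + 50.6 + 58.1) / 3 = 54.1 s
v_surface = L / t̄ = 138.2 / 54.1 = 2.555 ft/s
v_mean = 0.83 × 2.555 = 2.120 ft/s
Q = A × v_mean = 49.8 × 2.120 = 105.6 ft³/s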